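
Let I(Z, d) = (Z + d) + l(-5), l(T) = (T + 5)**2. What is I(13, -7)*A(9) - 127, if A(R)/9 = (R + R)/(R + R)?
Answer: -73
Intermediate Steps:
l(T) = (5 + T)**2
A(R) = 9 (A(R) = 9*((R + R)/(R + R)) = 9*((2*R)/((2*R))) = 9*((2*R)*(1/(2*R))) = 9*1 = 9)
I(Z, d) = Z + d (I(Z, d) = (Z + d) + (5 - 5)**2 = (Z + d) + 0**2 = (Z + d) + 0 = Z + d)
I(13, -7)*A(9) - 127 = (13 - 7)*9 - 127 = 6*9 - 127 = 54 - 127 = -73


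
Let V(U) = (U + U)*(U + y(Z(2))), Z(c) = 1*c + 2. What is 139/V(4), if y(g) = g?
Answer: 139/64 ≈ 2.1719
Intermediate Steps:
Z(c) = 2 + c (Z(c) = c + 2 = 2 + c)
V(U) = 2*U*(4 + U) (V(U) = (U + U)*(U + (2 + 2)) = (2*U)*(U + 4) = (2*U)*(4 + U) = 2*U*(4 + U))
139/V(4) = 139/((2*4*(4 + 4))) = 139/((2*4*8)) = 139/64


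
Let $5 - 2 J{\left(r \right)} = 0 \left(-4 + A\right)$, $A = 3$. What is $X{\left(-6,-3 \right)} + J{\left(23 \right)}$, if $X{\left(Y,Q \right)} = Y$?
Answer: $- \frac{7}{2} \approx -3.5$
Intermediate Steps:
$J{\left(r \right)} = \frac{5}{2}$ ($J{\left(r \right)} = \frac{5}{2} - \frac{0 \left(-4 + 3\right)}{2} = \frac{5}{2} - \frac{0 \left(-1\right)}{2} = \frac{5}{2} - 0 = \frac{5}{2} + 0 = \frac{5}{2}$)
$X{\left(-6,-3 \right)} + J{\left(23 \right)} = -6 + \frac{5}{2} = - \frac{7}{2}$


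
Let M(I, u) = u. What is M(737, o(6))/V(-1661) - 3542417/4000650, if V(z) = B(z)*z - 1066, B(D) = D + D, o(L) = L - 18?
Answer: -1221423068462/1379418119025 ≈ -0.88546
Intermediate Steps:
o(L) = -18 + L
B(D) = 2*D
V(z) = -1066 + 2*z² (V(z) = (2*z)*z - 1066 = 2*z² - 1066 = -1066 + 2*z²)
M(737, o(6))/V(-1661) - 3542417/4000650 = (-18 + 6)/(-1066 + 2*(-1661)²) - 3542417/4000650 = -12/(-1066 + 2*2758921) - 3542417*1/4000650 = -12/(-1066 + 5517842) - 3542417/4000650 = -12/5516776 - 3542417/4000650 = -12*1/5516776 - 3542417/4000650 = -3/1379194 - 3542417/4000650 = -1221423068462/1379418119025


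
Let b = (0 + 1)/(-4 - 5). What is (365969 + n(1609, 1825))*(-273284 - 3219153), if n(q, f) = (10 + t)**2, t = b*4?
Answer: -103553847856745/81 ≈ -1.2784e+12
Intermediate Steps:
b = -1/9 (b = 1/(-9) = 1*(-1/9) = -1/9 ≈ -0.11111)
t = -4/9 (t = -1/9*4 = -4/9 ≈ -0.44444)
n(q, f) = 7396/81 (n(q, f) = (10 - 4/9)**2 = (86/9)**2 = 7396/81)
(365969 + n(1609, 1825))*(-273284 - 3219153) = (365969 + 7396/81)*(-273284 - 3219153) = (29650885/81)*(-3492437) = -103553847856745/81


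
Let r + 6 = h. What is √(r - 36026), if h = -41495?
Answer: I*√77527 ≈ 278.44*I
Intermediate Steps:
r = -41501 (r = -6 - 41495 = -41501)
√(r - 36026) = √(-41501 - 36026) = √(-77527) = I*√77527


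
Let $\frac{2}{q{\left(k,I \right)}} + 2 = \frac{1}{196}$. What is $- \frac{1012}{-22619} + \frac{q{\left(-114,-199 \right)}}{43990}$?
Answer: $\frac{8698812216}{194524417855} \approx 0.044718$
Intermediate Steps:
$q{\left(k,I \right)} = - \frac{392}{391}$ ($q{\left(k,I \right)} = \frac{2}{-2 + \frac{1}{196}} = \frac{2}{- \frac{391}{196}} = 2 \left(- \frac{196}{391}\right) = - \frac{392}{391}$)
$- \frac{1012}{-22619} + \frac{q{\left(-114,-199 \right)}}{43990} = - \frac{1012}{-22619} - \frac{392}{391 \cdot 43990} = \left(-1012\right) \left(- \frac{1}{22619}\right) - \frac{196}{8600045} = \frac{1012}{22619} - \frac{196}{8600045} = \frac{8698812216}{194524417855}$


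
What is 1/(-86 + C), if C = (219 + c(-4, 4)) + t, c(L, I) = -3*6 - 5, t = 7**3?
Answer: 1/453 ≈ 0.0022075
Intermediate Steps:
t = 343
c(L, I) = -23 (c(L, I) = -18 - 5 = -23)
C = 539 (C = (219 - 23) + 343 = 196 + 343 = 539)
1/(-86 + C) = 1/(-86 + 539) = 1/453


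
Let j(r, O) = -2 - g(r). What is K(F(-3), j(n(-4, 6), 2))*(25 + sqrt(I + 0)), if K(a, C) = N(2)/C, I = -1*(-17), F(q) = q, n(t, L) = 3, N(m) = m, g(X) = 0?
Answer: -25 - sqrt(17) ≈ -29.123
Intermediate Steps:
j(r, O) = -2 (j(r, O) = -2 - 1*0 = -2 + 0 = -2)
I = 17
K(a, C) = 2/C
K(F(-3), j(n(-4, 6), 2))*(25 + sqrt(I + 0)) = (2/(-2))*(25 + sqrt(17 + 0)) = (2*(-1/2))*(25 + sqrt(17)) = -(25 + sqrt(17)) = -25 - sqrt(17)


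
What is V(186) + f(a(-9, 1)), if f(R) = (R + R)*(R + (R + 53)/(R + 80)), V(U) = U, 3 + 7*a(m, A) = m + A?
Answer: 564556/2989 ≈ 188.88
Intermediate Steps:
a(m, A) = -3/7 + A/7 + m/7 (a(m, A) = -3/7 + (m + A)/7 = -3/7 + (A + m)/7 = -3/7 + (A/7 + m/7) = -3/7 + A/7 + m/7)
f(R) = 2*R*(R + (53 + R)/(80 + R)) (f(R) = (2*R)*(R + (53 + R)/(80 + R)) = 2*R*(R + (53 + R)/(80 + R)))
V(186) + f(a(-9, 1)) = 186 + 2*(-3/7 + (1/7)*1 + (1/7)*(-9))*(53 + (-3/7 + (1/7)*1 + (1/7)*(-9))**2 + 81*(-3/7 + (1/7)*1 + (1/7)*(-9)))/(80 + (-3/7 + (1/7)*1 + (1/7)*(-9))) = 186 + 2*(-3/7 + 1/7 - 9/7)*(53 + (-3/7 + 1/7 - 9/7)**2 + 81*(-3/7 + 1/7 - 9/7))/(80 + (-3/7 + 1/7 - 9/7)) = 186 + 2*(-11/7)*(53 + (-11/7)**2 + 81*(-11/7))/(80 - 11/7) = 186 + 2*(-11/7)*(53 + 121/49 - 891/7)/(549/7) = 186 + 2*(-11/7)*(7/549)*(-3519/49) = 186 + 8602/2989 = 564556/2989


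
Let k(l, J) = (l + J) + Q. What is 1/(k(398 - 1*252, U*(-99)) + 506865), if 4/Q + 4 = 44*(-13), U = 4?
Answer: 144/72952559 ≈ 1.9739e-6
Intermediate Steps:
Q = -1/144 (Q = 4/(-4 + 44*(-13)) = 4/(-4 - 572) = 4/(-576) = 4*(-1/576) = -1/144 ≈ -0.0069444)
k(l, J) = -1/144 + J + l (k(l, J) = (l + J) - 1/144 = (J + l) - 1/144 = -1/144 + J + l)
1/(k(398 - 1*252, U*(-99)) + 506865) = 1/((-1/144 + 4*(-99) + (398 - 1*252)) + 506865) = 1/((-1/144 - 396 + (398 - 252)) + 506865) = 1/((-1/144 - 396 + 146) + 506865) = 1/(-36001/144 + 506865) = 1/(72952559/144) = 144/72952559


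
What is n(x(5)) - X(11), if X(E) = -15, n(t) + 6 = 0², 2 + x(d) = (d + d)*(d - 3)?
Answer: 9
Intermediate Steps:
x(d) = -2 + 2*d*(-3 + d) (x(d) = -2 + (d + d)*(d - 3) = -2 + (2*d)*(-3 + d) = -2 + 2*d*(-3 + d))
n(t) = -6 (n(t) = -6 + 0² = -6 + 0 = -6)
n(x(5)) - X(11) = -6 - 1*(-15) = -6 + 15 = 9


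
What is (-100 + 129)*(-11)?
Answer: -319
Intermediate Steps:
(-100 + 129)*(-11) = 29*(-11) = -319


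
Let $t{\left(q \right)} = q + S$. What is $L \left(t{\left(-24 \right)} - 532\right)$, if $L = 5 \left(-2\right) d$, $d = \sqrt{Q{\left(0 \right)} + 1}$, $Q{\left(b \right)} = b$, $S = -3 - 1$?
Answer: $5600$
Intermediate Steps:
$S = -4$ ($S = -3 - 1 = -4$)
$t{\left(q \right)} = -4 + q$ ($t{\left(q \right)} = q - 4 = -4 + q$)
$d = 1$ ($d = \sqrt{0 + 1} = \sqrt{1} = 1$)
$L = -10$ ($L = 5 \left(-2\right) 1 = \left(-10\right) 1 = -10$)
$L \left(t{\left(-24 \right)} - 532\right) = - 10 \left(\left(-4 - 24\right) - 532\right) = - 10 \left(-28 - 532\right) = \left(-10\right) \left(-560\right) = 5600$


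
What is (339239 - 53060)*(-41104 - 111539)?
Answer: -43683221097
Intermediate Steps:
(339239 - 53060)*(-41104 - 111539) = 286179*(-152643) = -43683221097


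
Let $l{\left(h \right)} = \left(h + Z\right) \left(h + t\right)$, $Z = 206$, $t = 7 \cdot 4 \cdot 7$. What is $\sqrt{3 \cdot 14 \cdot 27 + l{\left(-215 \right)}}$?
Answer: $3 \sqrt{145} \approx 36.125$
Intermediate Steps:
$t = 196$ ($t = 28 \cdot 7 = 196$)
$l{\left(h \right)} = \left(196 + h\right) \left(206 + h\right)$ ($l{\left(h \right)} = \left(h + 206\right) \left(h + 196\right) = \left(206 + h\right) \left(196 + h\right) = \left(196 + h\right) \left(206 + h\right)$)
$\sqrt{3 \cdot 14 \cdot 27 + l{\left(-215 \right)}} = \sqrt{3 \cdot 14 \cdot 27 + \left(40376 + \left(-215\right)^{2} + 402 \left(-215\right)\right)} = \sqrt{42 \cdot 27 + \left(40376 + 46225 - 86430\right)} = \sqrt{1134 + 171} = \sqrt{1305} = 3 \sqrt{145}$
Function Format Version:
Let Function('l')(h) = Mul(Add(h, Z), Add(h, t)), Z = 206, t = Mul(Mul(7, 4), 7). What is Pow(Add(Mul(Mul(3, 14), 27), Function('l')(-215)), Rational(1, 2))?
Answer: Mul(3, Pow(145, Rational(1, 2))) ≈ 36.125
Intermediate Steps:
t = 196 (t = Mul(28, 7) = 196)
Function('l')(h) = Mul(Add(196, h), Add(206, h)) (Function('l')(h) = Mul(Add(h, 206), Add(h, 196)) = Mul(Add(206, h), Add(196, h)) = Mul(Add(196, h), Add(206, h)))
Pow(Add(Mul(Mul(3, 14), 27), Function('l')(-215)), Rational(1, 2)) = Pow(Add(Mul(Mul(3, 14), 27), Add(40376, Pow(-215, 2), Mul(402, -215))), Rational(1, 2)) = Pow(Add(Mul(42, 27), Add(40376, 46225, -86430)), Rational(1, 2)) = Pow(Add(1134, 171), Rational(1, 2)) = Pow(1305, Rational(1, 2)) = Mul(3, Pow(145, Rational(1, 2)))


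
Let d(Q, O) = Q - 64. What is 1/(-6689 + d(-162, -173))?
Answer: -1/6915 ≈ -0.00014461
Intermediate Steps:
d(Q, O) = -64 + Q
1/(-6689 + d(-162, -173)) = 1/(-6689 + (-64 - 162)) = 1/(-6689 - 226) = 1/(-6915) = -1/6915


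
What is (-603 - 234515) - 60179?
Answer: -295297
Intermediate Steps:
(-603 - 234515) - 60179 = -235118 - 60179 = -295297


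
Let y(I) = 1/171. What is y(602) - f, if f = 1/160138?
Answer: 159967/27383598 ≈ 0.0058417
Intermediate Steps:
y(I) = 1/171
f = 1/160138 ≈ 6.2446e-6
y(602) - f = 1/171 - 1*1/160138 = 1/171 - 1/160138 = 159967/27383598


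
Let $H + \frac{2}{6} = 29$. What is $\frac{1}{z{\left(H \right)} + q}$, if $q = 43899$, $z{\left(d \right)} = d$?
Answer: $\frac{3}{131783} \approx 2.2765 \cdot 10^{-5}$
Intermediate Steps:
$H = \frac{86}{3}$ ($H = - \frac{1}{3} + 29 = \frac{86}{3} \approx 28.667$)
$\frac{1}{z{\left(H \right)} + q} = \frac{1}{\frac{86}{3} + 43899} = \frac{1}{\frac{131783}{3}} = \frac{3}{131783}$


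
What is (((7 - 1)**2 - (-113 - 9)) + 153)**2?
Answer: 96721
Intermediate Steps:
(((7 - 1)**2 - (-113 - 9)) + 153)**2 = ((6**2 - 1*(-122)) + 153)**2 = ((36 + 122) + 153)**2 = (158 + 153)**2 = 311**2 = 96721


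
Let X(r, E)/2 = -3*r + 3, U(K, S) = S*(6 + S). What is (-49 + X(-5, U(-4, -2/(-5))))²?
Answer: 169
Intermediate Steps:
X(r, E) = 6 - 6*r (X(r, E) = 2*(-3*r + 3) = 2*(3 - 3*r) = 6 - 6*r)
(-49 + X(-5, U(-4, -2/(-5))))² = (-49 + (6 - 6*(-5)))² = (-49 + (6 + 30))² = (-49 + 36)² = (-13)² = 169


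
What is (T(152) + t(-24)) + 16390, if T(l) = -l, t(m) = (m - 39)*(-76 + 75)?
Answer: 16301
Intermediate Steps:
t(m) = 39 - m (t(m) = (-39 + m)*(-1) = 39 - m)
(T(152) + t(-24)) + 16390 = (-1*152 + (39 - 1*(-24))) + 16390 = (-152 + (39 + 24)) + 16390 = (-152 + 63) + 16390 = -89 + 16390 = 16301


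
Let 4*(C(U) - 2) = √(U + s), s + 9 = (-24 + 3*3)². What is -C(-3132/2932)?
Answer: -2 - 9*√1425685/2932 ≈ -5.6651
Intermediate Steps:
s = 216 (s = -9 + (-24 + 3*3)² = -9 + (-24 + 9)² = -9 + (-15)² = -9 + 225 = 216)
C(U) = 2 + √(216 + U)/4 (C(U) = 2 + √(U + 216)/4 = 2 + √(216 + U)/4)
-C(-3132/2932) = -(2 + √(216 - 3132/2932)/4) = -(2 + √(216 - 3132*1/2932)/4) = -(2 + √(216 - 783/733)/4) = -(2 + √(157545/733)/4) = -(2 + (9*√1425685/733)/4) = -(2 + 9*√1425685/2932) = -2 - 9*√1425685/2932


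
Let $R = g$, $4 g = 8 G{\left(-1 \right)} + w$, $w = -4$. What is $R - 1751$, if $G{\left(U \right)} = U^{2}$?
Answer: $-1750$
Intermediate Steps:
$g = 1$ ($g = \frac{8 \left(-1\right)^{2} - 4}{4} = \frac{8 \cdot 1 - 4}{4} = \frac{8 - 4}{4} = \frac{1}{4} \cdot 4 = 1$)
$R = 1$
$R - 1751 = 1 - 1751 = -1750$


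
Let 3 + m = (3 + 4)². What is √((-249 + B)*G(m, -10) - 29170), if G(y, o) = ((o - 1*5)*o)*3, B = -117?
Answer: I*√193870 ≈ 440.31*I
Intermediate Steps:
m = 46 (m = -3 + (3 + 4)² = -3 + 7² = -3 + 49 = 46)
G(y, o) = 3*o*(-5 + o) (G(y, o) = ((o - 5)*o)*3 = ((-5 + o)*o)*3 = (o*(-5 + o))*3 = 3*o*(-5 + o))
√((-249 + B)*G(m, -10) - 29170) = √((-249 - 117)*(3*(-10)*(-5 - 10)) - 29170) = √(-1098*(-10)*(-15) - 29170) = √(-366*450 - 29170) = √(-164700 - 29170) = √(-193870) = I*√193870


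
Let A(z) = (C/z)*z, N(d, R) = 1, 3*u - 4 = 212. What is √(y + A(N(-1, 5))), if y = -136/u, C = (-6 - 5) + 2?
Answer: 7*I*√2/3 ≈ 3.2998*I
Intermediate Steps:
C = -9 (C = -11 + 2 = -9)
u = 72 (u = 4/3 + (⅓)*212 = 4/3 + 212/3 = 72)
A(z) = -9 (A(z) = (-9/z)*z = -9)
y = -17/9 (y = -136/72 = -136*1/72 = -17/9 ≈ -1.8889)
√(y + A(N(-1, 5))) = √(-17/9 - 9) = √(-98/9) = 7*I*√2/3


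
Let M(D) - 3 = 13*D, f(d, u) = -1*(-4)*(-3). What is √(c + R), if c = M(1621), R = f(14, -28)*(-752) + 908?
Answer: 4*√1938 ≈ 176.09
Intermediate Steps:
f(d, u) = -12 (f(d, u) = 4*(-3) = -12)
M(D) = 3 + 13*D
R = 9932 (R = -12*(-752) + 908 = 9024 + 908 = 9932)
c = 21076 (c = 3 + 13*1621 = 3 + 21073 = 21076)
√(c + R) = √(21076 + 9932) = √31008 = 4*√1938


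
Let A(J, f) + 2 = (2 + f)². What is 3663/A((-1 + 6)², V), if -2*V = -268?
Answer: 3663/18494 ≈ 0.19806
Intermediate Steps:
V = 134 (V = -½*(-268) = 134)
A(J, f) = -2 + (2 + f)²
3663/A((-1 + 6)², V) = 3663/(-2 + (2 + 134)²) = 3663/(-2 + 136²) = 3663/(-2 + 18496) = 3663/18494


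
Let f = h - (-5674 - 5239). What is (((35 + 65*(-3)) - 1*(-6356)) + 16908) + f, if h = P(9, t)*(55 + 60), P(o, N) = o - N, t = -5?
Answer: 35627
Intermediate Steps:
h = 1610 (h = (9 - 1*(-5))*(55 + 60) = (9 + 5)*115 = 14*115 = 1610)
f = 12523 (f = 1610 - (-5674 - 5239) = 1610 - 1*(-10913) = 1610 + 10913 = 12523)
(((35 + 65*(-3)) - 1*(-6356)) + 16908) + f = (((35 + 65*(-3)) - 1*(-6356)) + 16908) + 12523 = (((35 - 195) + 6356) + 16908) + 12523 = ((-160 + 6356) + 16908) + 12523 = (6196 + 16908) + 12523 = 23104 + 12523 = 35627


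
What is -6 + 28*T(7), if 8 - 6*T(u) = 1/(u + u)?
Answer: 31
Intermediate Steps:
T(u) = 4/3 - 1/(12*u) (T(u) = 4/3 - 1/(6*(u + u)) = 4/3 - 1/(2*u)/6 = 4/3 - 1/(12*u))
-6 + 28*T(7) = -6 + 28*((1/12)*(-1 + 16*7)/7) = -6 + 28*((1/12)*(⅐)*(-1 + 112)) = -6 + 28*((1/12)*(⅐)*111) = -6 + 28*(37/28) = -6 + 37 = 31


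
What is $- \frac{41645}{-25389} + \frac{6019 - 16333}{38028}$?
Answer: $\frac{220302319}{160915482} \approx 1.3691$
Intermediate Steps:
$- \frac{41645}{-25389} + \frac{6019 - 16333}{38028} = \left(-41645\right) \left(- \frac{1}{25389}\right) + \left(6019 - 16333\right) \frac{1}{38028} = \frac{41645}{25389} - \frac{1719}{6338} = \frac{220302319}{160915482}$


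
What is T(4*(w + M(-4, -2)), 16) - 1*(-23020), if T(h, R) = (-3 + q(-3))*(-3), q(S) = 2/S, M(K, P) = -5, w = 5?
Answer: 23031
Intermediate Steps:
T(h, R) = 11 (T(h, R) = (-3 + 2/(-3))*(-3) = (-3 + 2*(-⅓))*(-3) = (-3 - ⅔)*(-3) = -11/3*(-3) = 11)
T(4*(w + M(-4, -2)), 16) - 1*(-23020) = 11 - 1*(-23020) = 11 + 23020 = 23031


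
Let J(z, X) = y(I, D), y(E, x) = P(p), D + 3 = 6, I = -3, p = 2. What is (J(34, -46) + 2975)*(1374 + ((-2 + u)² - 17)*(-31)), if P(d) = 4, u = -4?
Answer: 2338515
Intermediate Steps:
D = 3 (D = -3 + 6 = 3)
y(E, x) = 4
J(z, X) = 4
(J(34, -46) + 2975)*(1374 + ((-2 + u)² - 17)*(-31)) = (4 + 2975)*(1374 + ((-2 - 4)² - 17)*(-31)) = 2979*(1374 + ((-6)² - 17)*(-31)) = 2979*(1374 + (36 - 17)*(-31)) = 2979*(1374 + 19*(-31)) = 2979*(1374 - 589) = 2979*785 = 2338515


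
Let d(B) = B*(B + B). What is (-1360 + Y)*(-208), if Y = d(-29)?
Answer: -66976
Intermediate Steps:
d(B) = 2*B² (d(B) = B*(2*B) = 2*B²)
Y = 1682 (Y = 2*(-29)² = 2*841 = 1682)
(-1360 + Y)*(-208) = (-1360 + 1682)*(-208) = 322*(-208) = -66976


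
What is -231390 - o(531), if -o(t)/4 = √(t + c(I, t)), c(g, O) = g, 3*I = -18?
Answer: -231390 + 20*√21 ≈ -2.3130e+5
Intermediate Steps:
I = -6 (I = (⅓)*(-18) = -6)
o(t) = -4*√(-6 + t) (o(t) = -4*√(t - 6) = -4*√(-6 + t))
-231390 - o(531) = -231390 - (-4)*√(-6 + 531) = -231390 - (-4)*√525 = -231390 - (-4)*5*√21 = -231390 - (-20)*√21 = -231390 + 20*√21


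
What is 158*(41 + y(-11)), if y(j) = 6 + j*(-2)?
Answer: 10902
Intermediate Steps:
y(j) = 6 - 2*j
158*(41 + y(-11)) = 158*(41 + (6 - 2*(-11))) = 158*(41 + (6 + 22)) = 158*(41 + 28) = 158*69 = 10902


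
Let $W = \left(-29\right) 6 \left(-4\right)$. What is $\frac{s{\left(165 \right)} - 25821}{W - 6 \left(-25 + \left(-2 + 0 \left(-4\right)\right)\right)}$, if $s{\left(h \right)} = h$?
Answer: $- \frac{4276}{143} \approx -29.902$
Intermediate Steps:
$W = 696$ ($W = \left(-174\right) \left(-4\right) = 696$)
$\frac{s{\left(165 \right)} - 25821}{W - 6 \left(-25 + \left(-2 + 0 \left(-4\right)\right)\right)} = \frac{165 - 25821}{696 - 6 \left(-25 + \left(-2 + 0 \left(-4\right)\right)\right)} = - \frac{25656}{696 - 6 \left(-25 + \left(-2 + 0\right)\right)} = - \frac{25656}{696 - 6 \left(-25 - 2\right)} = - \frac{25656}{696 - -162} = - \frac{25656}{696 + 162} = - \frac{25656}{858} = \left(-25656\right) \frac{1}{858} = - \frac{4276}{143}$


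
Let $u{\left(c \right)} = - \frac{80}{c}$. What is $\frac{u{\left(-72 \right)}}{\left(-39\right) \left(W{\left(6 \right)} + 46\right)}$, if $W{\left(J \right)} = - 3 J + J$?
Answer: $- \frac{5}{5967} \approx -0.00083794$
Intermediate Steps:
$W{\left(J \right)} = - 2 J$
$\frac{u{\left(-72 \right)}}{\left(-39\right) \left(W{\left(6 \right)} + 46\right)} = \frac{\left(-80\right) \frac{1}{-72}}{\left(-39\right) \left(\left(-2\right) 6 + 46\right)} = \frac{\left(-80\right) \left(- \frac{1}{72}\right)}{\left(-39\right) \left(-12 + 46\right)} = \frac{10}{9 \left(\left(-39\right) 34\right)} = \frac{10}{9 \left(-1326\right)} = \frac{10}{9} \left(- \frac{1}{1326}\right) = - \frac{5}{5967}$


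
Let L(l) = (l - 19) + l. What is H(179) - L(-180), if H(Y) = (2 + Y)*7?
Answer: 1646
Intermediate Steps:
L(l) = -19 + 2*l (L(l) = (-19 + l) + l = -19 + 2*l)
H(Y) = 14 + 7*Y
H(179) - L(-180) = (14 + 7*179) - (-19 + 2*(-180)) = (14 + 1253) - (-19 - 360) = 1267 - 1*(-379) = 1267 + 379 = 1646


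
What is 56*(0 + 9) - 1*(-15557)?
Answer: 16061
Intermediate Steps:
56*(0 + 9) - 1*(-15557) = 56*9 + 15557 = 504 + 15557 = 16061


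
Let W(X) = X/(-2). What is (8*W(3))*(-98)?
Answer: 1176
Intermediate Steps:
W(X) = -X/2 (W(X) = X*(-½) = -X/2)
(8*W(3))*(-98) = (8*(-½*3))*(-98) = (8*(-3/2))*(-98) = -12*(-98) = 1176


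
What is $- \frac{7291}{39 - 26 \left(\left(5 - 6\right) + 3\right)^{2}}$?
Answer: $\frac{7291}{65} \approx 112.17$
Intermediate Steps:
$- \frac{7291}{39 - 26 \left(\left(5 - 6\right) + 3\right)^{2}} = - \frac{7291}{39 - 26 \left(-1 + 3\right)^{2}} = - \frac{7291}{39 - 26 \cdot 2^{2}} = - \frac{7291}{39 - 104} = - \frac{7291}{-65} = \left(-7291\right) \left(- \frac{1}{65}\right) = \frac{7291}{65}$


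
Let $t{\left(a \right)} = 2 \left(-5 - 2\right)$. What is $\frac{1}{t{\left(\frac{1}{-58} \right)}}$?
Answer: $- \frac{1}{14} \approx -0.071429$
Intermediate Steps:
$t{\left(a \right)} = -14$ ($t{\left(a \right)} = 2 \left(-7\right) = -14$)
$\frac{1}{t{\left(\frac{1}{-58} \right)}} = \frac{1}{-14} = - \frac{1}{14}$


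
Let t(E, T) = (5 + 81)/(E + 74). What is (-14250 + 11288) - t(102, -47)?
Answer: -260699/88 ≈ -2962.5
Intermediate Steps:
t(E, T) = 86/(74 + E)
(-14250 + 11288) - t(102, -47) = (-14250 + 11288) - 86/(74 + 102) = -2962 - 86/176 = -2962 - 1*43/88 = -2962 - 43/88 = -260699/88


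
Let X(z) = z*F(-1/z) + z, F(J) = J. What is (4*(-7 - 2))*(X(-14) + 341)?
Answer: -11736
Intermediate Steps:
X(z) = -1 + z (X(z) = z*(-1/z) + z = -1 + z)
(4*(-7 - 2))*(X(-14) + 341) = (4*(-7 - 2))*((-1 - 14) + 341) = (4*(-9))*(-15 + 341) = -36*326 = -11736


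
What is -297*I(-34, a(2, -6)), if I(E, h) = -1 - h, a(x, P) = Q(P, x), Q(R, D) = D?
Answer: 891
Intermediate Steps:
a(x, P) = x
-297*I(-34, a(2, -6)) = -297*(-1 - 1*2) = -297*(-1 - 2) = -297*(-3) = 891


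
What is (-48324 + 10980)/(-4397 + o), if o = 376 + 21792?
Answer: -37344/17771 ≈ -2.1014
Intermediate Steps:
o = 22168
(-48324 + 10980)/(-4397 + o) = (-48324 + 10980)/(-4397 + 22168) = -37344/17771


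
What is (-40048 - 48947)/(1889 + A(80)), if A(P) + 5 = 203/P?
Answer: -7119600/150923 ≈ -47.174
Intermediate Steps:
A(P) = -5 + 203/P
(-40048 - 48947)/(1889 + A(80)) = (-40048 - 48947)/(1889 + (-5 + 203/80)) = -88995/(1889 + (-5 + 203*(1/80))) = -88995/(1889 + (-5 + 203/80)) = -88995/(1889 - 197/80) = -88995/150923/80 = -88995*80/150923 = -7119600/150923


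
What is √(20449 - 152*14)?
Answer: √18321 ≈ 135.35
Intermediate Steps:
√(20449 - 152*14) = √(20449 - 2128) = √18321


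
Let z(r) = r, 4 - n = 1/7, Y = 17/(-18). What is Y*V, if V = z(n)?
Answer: -51/14 ≈ -3.6429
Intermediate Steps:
Y = -17/18 (Y = 17*(-1/18) = -17/18 ≈ -0.94444)
n = 27/7 (n = 4 - 1/7 = 27/7 ≈ 3.8571)
V = 27/7 ≈ 3.8571
Y*V = -17/18*27/7 = -51/14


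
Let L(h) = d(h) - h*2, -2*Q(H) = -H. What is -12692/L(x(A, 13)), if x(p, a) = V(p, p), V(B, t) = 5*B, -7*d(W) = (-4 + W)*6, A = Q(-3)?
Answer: -44422/87 ≈ -510.60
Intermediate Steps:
Q(H) = H/2 (Q(H) = -(-1)*H/2 = H/2)
A = -3/2 (A = (½)*(-3) = -3/2 ≈ -1.5000)
d(W) = 24/7 - 6*W/7 (d(W) = -(-4 + W)*6/7 = -(-24 + 6*W)/7 = 24/7 - 6*W/7)
x(p, a) = 5*p
L(h) = 24/7 - 20*h/7 (L(h) = (24/7 - 6*h/7) - h*2 = (24/7 - 6*h/7) - 2*h = 24/7 - 20*h/7)
-12692/L(x(A, 13)) = -12692/(24/7 - 100*(-3)/(7*2)) = -12692/(24/7 - 20/7*(-15/2)) = -12692/(24/7 + 150/7) = -12692/174/7 = -12692*7/174 = -44422/87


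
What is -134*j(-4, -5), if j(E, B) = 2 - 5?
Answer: 402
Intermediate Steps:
j(E, B) = -3
-134*j(-4, -5) = -134*(-3) = 402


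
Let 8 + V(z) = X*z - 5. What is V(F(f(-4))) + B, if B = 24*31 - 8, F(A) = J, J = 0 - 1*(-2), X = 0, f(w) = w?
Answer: 723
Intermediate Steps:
J = 2 (J = 0 + 2 = 2)
F(A) = 2
V(z) = -13 (V(z) = -8 + (0*z - 5) = -8 + (0 - 5) = -8 - 5 = -13)
B = 736 (B = 744 - 8 = 736)
V(F(f(-4))) + B = -13 + 736 = 723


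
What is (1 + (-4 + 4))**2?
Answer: 1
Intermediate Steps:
(1 + (-4 + 4))**2 = (1 + 0)**2 = 1**2 = 1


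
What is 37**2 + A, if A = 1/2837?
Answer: 3883854/2837 ≈ 1369.0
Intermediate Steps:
A = 1/2837 ≈ 0.00035249
37**2 + A = 37**2 + 1/2837 = 1369 + 1/2837 = 3883854/2837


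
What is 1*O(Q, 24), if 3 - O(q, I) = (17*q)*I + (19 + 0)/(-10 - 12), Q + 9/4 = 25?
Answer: -204119/22 ≈ -9278.1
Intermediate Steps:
Q = 91/4 (Q = -9/4 + 25 = 91/4 ≈ 22.750)
O(q, I) = 85/22 - 17*I*q (O(q, I) = 3 - ((17*q)*I + (19 + 0)/(-10 - 12)) = 3 - (17*I*q + 19/(-22)) = 3 - (17*I*q + 19*(-1/22)) = 3 - (17*I*q - 19/22) = 3 - (-19/22 + 17*I*q) = 3 + (19/22 - 17*I*q) = 85/22 - 17*I*q)
1*O(Q, 24) = 1*(85/22 - 17*24*91/4) = 1*(85/22 - 9282) = 1*(-204119/22) = -204119/22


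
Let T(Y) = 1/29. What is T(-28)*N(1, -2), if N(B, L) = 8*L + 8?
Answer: -8/29 ≈ -0.27586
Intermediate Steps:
T(Y) = 1/29
N(B, L) = 8 + 8*L
T(-28)*N(1, -2) = (8 + 8*(-2))/29 = (8 - 16)/29 = (1/29)*(-8) = -8/29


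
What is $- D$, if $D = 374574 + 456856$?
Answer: $-831430$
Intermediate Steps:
$D = 831430$
$- D = \left(-1\right) 831430 = -831430$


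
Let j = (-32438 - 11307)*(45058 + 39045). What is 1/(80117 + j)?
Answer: -1/3679005618 ≈ -2.7181e-10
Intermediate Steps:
j = -3679085735 (j = -43745*84103 = -3679085735)
1/(80117 + j) = 1/(80117 - 3679085735) = 1/(-3679005618) = -1/3679005618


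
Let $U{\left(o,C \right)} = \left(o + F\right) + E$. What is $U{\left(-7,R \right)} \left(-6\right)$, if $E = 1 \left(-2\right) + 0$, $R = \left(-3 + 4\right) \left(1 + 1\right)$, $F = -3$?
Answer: $72$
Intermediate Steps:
$R = 2$ ($R = 1 \cdot 2 = 2$)
$E = -2$ ($E = -2 + 0 = -2$)
$U{\left(o,C \right)} = -5 + o$ ($U{\left(o,C \right)} = \left(o - 3\right) - 2 = \left(-3 + o\right) - 2 = -5 + o$)
$U{\left(-7,R \right)} \left(-6\right) = \left(-5 - 7\right) \left(-6\right) = \left(-12\right) \left(-6\right) = 72$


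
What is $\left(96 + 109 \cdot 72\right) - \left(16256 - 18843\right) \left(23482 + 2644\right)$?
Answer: $67595906$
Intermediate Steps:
$\left(96 + 109 \cdot 72\right) - \left(16256 - 18843\right) \left(23482 + 2644\right) = \left(96 + 7848\right) - \left(-2587\right) 26126 = 7944 - -67587962 = 7944 + 67587962 = 67595906$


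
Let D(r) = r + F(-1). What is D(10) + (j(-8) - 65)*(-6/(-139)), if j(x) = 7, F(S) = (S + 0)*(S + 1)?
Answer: 1042/139 ≈ 7.4964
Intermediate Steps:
F(S) = S*(1 + S)
D(r) = r (D(r) = r - (1 - 1) = r - 1*0 = r + 0 = r)
D(10) + (j(-8) - 65)*(-6/(-139)) = 10 + (7 - 65)*(-6/(-139)) = 10 - (-348)*(-1)/139 = 10 - 58*6/139 = 10 - 348/139 = 1042/139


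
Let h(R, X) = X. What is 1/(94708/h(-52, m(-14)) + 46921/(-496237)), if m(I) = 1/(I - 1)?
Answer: -70891/100709179123 ≈ -7.0392e-7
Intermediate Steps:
m(I) = 1/(-1 + I)
1/(94708/h(-52, m(-14)) + 46921/(-496237)) = 1/(94708/(1/(-1 - 14)) + 46921/(-496237)) = 1/(94708/(1/(-15)) + 46921*(-1/496237)) = 1/(94708/(-1/15) - 6703/70891) = 1/(94708*(-15) - 6703/70891) = 1/(-1420620 - 6703/70891) = 1/(-100709179123/70891) = -70891/100709179123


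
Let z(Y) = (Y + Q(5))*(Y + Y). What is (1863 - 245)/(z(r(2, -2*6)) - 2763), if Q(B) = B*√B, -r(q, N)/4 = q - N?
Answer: 5677562/10745081 + 906080*√5/10745081 ≈ 0.71694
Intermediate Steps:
r(q, N) = -4*q + 4*N (r(q, N) = -4*(q - N) = -4*q + 4*N)
Q(B) = B^(3/2)
z(Y) = 2*Y*(Y + 5*√5) (z(Y) = (Y + 5^(3/2))*(Y + Y) = (Y + 5*√5)*(2*Y) = 2*Y*(Y + 5*√5))
(1863 - 245)/(z(r(2, -2*6)) - 2763) = (1863 - 245)/(2*(-4*2 + 4*(-2*6))*((-4*2 + 4*(-2*6)) + 5*√5) - 2763) = 1618/(2*(-8 + 4*(-12))*((-8 + 4*(-12)) + 5*√5) - 2763) = 1618/(2*(-8 - 48)*((-8 - 48) + 5*√5) - 2763) = 1618/(2*(-56)*(-56 + 5*√5) - 2763) = 1618/((6272 - 560*√5) - 2763) = 1618/(3509 - 560*√5)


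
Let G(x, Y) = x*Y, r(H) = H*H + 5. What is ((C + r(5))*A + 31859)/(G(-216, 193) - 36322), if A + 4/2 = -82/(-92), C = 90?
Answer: -729697/1794230 ≈ -0.40669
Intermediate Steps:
r(H) = 5 + H**2 (r(H) = H**2 + 5 = 5 + H**2)
G(x, Y) = Y*x
A = -51/46 (A = -2 - 82/(-92) = -2 - 82*(-1/92) = -2 + 41/46 = -51/46 ≈ -1.1087)
((C + r(5))*A + 31859)/(G(-216, 193) - 36322) = ((90 + (5 + 5**2))*(-51/46) + 31859)/(193*(-216) - 36322) = ((90 + (5 + 25))*(-51/46) + 31859)/(-41688 - 36322) = ((90 + 30)*(-51/46) + 31859)/(-78010) = (120*(-51/46) + 31859)*(-1/78010) = (-3060/23 + 31859)*(-1/78010) = (729697/23)*(-1/78010) = -729697/1794230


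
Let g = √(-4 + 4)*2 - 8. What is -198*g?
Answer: 1584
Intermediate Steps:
g = -8 (g = √0*2 - 8 = 0*2 - 8 = 0 - 8 = -8)
-198*g = -198*(-8) = 1584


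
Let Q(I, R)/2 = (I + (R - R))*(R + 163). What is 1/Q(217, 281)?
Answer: 1/192696 ≈ 5.1895e-6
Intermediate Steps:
Q(I, R) = 2*I*(163 + R) (Q(I, R) = 2*((I + (R - R))*(R + 163)) = 2*((I + 0)*(163 + R)) = 2*(I*(163 + R)) = 2*I*(163 + R))
1/Q(217, 281) = 1/(2*217*(163 + 281)) = 1/(2*217*444) = 1/192696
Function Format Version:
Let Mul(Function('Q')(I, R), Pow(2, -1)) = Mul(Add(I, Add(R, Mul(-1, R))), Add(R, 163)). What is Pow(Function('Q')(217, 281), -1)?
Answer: Rational(1, 192696) ≈ 5.1895e-6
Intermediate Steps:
Function('Q')(I, R) = Mul(2, I, Add(163, R)) (Function('Q')(I, R) = Mul(2, Mul(Add(I, Add(R, Mul(-1, R))), Add(R, 163))) = Mul(2, Mul(Add(I, 0), Add(163, R))) = Mul(2, Mul(I, Add(163, R))) = Mul(2, I, Add(163, R)))
Pow(Function('Q')(217, 281), -1) = Pow(Mul(2, 217, Add(163, 281)), -1) = Pow(Mul(2, 217, 444), -1) = Pow(192696, -1) = Rational(1, 192696)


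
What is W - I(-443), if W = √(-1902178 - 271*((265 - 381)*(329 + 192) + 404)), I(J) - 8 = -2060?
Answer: 2052 + √14366494 ≈ 5842.3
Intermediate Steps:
I(J) = -2052 (I(J) = 8 - 2060 = -2052)
W = √14366494 (W = √(-1902178 - 271*(-116*521 + 404)) = √(-1902178 - 271*(-60436 + 404)) = √(-1902178 - 271*(-60032)) = √(-1902178 + 16268672) = √14366494 ≈ 3790.3)
W - I(-443) = √14366494 - 1*(-2052) = √14366494 + 2052 = 2052 + √14366494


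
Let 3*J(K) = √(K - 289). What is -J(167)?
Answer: -I*√122/3 ≈ -3.6818*I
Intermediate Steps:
J(K) = √(-289 + K)/3 (J(K) = √(K - 289)/3 = √(-289 + K)/3)
-J(167) = -√(-289 + 167)/3 = -√(-122)/3 = -I*√122/3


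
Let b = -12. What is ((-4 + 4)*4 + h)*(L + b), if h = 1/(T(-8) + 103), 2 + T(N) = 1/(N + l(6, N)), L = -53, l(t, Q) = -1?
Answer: -585/908 ≈ -0.64427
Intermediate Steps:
T(N) = -2 + 1/(-1 + N) (T(N) = -2 + 1/(N - 1) = -2 + 1/(-1 + N))
h = 9/908 (h = 1/((3 - 2*(-8))/(-1 - 8) + 103) = 1/((3 + 16)/(-9) + 103) = 1/(-1/9*19 + 103) = 1/(-19/9 + 103) = 1/(908/9) = 9/908 ≈ 0.0099119)
((-4 + 4)*4 + h)*(L + b) = ((-4 + 4)*4 + 9/908)*(-53 - 12) = (0*4 + 9/908)*(-65) = (0 + 9/908)*(-65) = (9/908)*(-65) = -585/908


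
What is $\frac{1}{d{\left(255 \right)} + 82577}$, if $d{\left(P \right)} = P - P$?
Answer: $\frac{1}{82577} \approx 1.211 \cdot 10^{-5}$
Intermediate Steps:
$d{\left(P \right)} = 0$
$\frac{1}{d{\left(255 \right)} + 82577} = \frac{1}{0 + 82577} = \frac{1}{82577}$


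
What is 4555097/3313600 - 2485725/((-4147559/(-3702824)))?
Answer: -279807573170964053/126085793600 ≈ -2.2192e+6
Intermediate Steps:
4555097/3313600 - 2485725/((-4147559/(-3702824))) = 4555097*(1/3313600) - 2485725/((-4147559*(-1/3702824))) = 4555097/3313600 - 2485725/4147559/3702824 = 4555097/3313600 - 2485725*3702824/4147559 = 4555097/3313600 - 9204202187400/4147559 = -279807573170964053/126085793600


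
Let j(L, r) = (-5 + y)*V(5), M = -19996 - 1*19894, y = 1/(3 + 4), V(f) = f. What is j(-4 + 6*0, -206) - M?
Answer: 279060/7 ≈ 39866.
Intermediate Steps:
y = ⅐ (y = 1/7 = ⅐ ≈ 0.14286)
M = -39890 (M = -19996 - 19894 = -39890)
j(L, r) = -170/7 (j(L, r) = (-5 + ⅐)*5 = -34/7*5 = -170/7)
j(-4 + 6*0, -206) - M = -170/7 - 1*(-39890) = -170/7 + 39890 = 279060/7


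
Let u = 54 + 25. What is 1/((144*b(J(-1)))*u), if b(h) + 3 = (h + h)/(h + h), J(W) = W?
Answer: -1/22752 ≈ -4.3952e-5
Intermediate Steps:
u = 79
b(h) = -2 (b(h) = -3 + (h + h)/(h + h) = -3 + (2*h)/((2*h)) = -3 + (2*h)*(1/(2*h)) = -3 + 1 = -2)
1/((144*b(J(-1)))*u) = 1/((144*(-2))*79) = 1/(-288*79) = 1/(-22752) = -1/22752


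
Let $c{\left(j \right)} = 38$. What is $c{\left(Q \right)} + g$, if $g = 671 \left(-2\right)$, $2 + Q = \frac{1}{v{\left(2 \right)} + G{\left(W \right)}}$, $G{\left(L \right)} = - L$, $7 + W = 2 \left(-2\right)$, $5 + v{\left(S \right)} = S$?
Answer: $-1304$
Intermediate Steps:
$v{\left(S \right)} = -5 + S$
$W = -11$ ($W = -7 + 2 \left(-2\right) = -7 - 4 = -11$)
$Q = - \frac{15}{8}$ ($Q = -2 + \frac{1}{\left(-5 + 2\right) - -11} = -2 + \frac{1}{-3 + 11} = -2 + \frac{1}{8} = - \frac{15}{8} \approx -1.875$)
$g = -1342$
$c{\left(Q \right)} + g = 38 - 1342 = -1304$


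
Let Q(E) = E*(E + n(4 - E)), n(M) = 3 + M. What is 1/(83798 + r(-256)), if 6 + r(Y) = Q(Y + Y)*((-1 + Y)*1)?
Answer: 1/1004880 ≈ 9.9514e-7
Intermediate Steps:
Q(E) = 7*E (Q(E) = E*(E + (3 + (4 - E))) = E*(E + (7 - E)) = E*7 = 7*E)
r(Y) = -6 + 14*Y*(-1 + Y) (r(Y) = -6 + (7*(Y + Y))*((-1 + Y)*1) = -6 + (7*(2*Y))*(-1 + Y) = -6 + (14*Y)*(-1 + Y) = -6 + 14*Y*(-1 + Y))
1/(83798 + r(-256)) = 1/(83798 + (-6 - 14*(-256) + 14*(-256)**2)) = 1/(83798 + (-6 + 3584 + 14*65536)) = 1/(83798 + (-6 + 3584 + 917504)) = 1/(83798 + 921082) = 1/1004880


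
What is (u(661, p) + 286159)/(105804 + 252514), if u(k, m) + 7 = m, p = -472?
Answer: 142840/179159 ≈ 0.79728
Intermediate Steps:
u(k, m) = -7 + m
(u(661, p) + 286159)/(105804 + 252514) = ((-7 - 472) + 286159)/(105804 + 252514) = (-479 + 286159)/358318 = 285680*(1/358318) = 142840/179159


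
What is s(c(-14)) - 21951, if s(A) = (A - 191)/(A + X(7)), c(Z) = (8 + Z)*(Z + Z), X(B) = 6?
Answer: -3819497/174 ≈ -21951.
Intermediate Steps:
c(Z) = 2*Z*(8 + Z) (c(Z) = (8 + Z)*(2*Z) = 2*Z*(8 + Z))
s(A) = (-191 + A)/(6 + A) (s(A) = (A - 191)/(A + 6) = (-191 + A)/(6 + A))
s(c(-14)) - 21951 = (-191 + 2*(-14)*(8 - 14))/(6 + 2*(-14)*(8 - 14)) - 21951 = (-191 + 2*(-14)*(-6))/(6 + 2*(-14)*(-6)) - 21951 = (-191 + 168)/(6 + 168) - 21951 = -23/174 - 21951 = -3819497/174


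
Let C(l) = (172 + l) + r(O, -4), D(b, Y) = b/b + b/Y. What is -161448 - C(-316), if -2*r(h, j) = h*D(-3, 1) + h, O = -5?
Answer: -322603/2 ≈ -1.6130e+5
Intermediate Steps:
D(b, Y) = 1 + b/Y
r(h, j) = h/2 (r(h, j) = -(h*((1 - 3)/1) + h)/2 = -(h*(1*(-2)) + h)/2 = -(h*(-2) + h)/2 = -(-2*h + h)/2 = -(-1)*h/2 = h/2)
C(l) = 339/2 + l (C(l) = (172 + l) + (1/2)*(-5) = (172 + l) - 5/2 = 339/2 + l)
-161448 - C(-316) = -161448 - (339/2 - 316) = -161448 - 1*(-293/2) = -161448 + 293/2 = -322603/2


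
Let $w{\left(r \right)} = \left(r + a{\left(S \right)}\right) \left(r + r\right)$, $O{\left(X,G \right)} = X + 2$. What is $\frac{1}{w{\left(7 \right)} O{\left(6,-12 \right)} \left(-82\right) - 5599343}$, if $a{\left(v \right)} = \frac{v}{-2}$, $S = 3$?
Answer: $- \frac{1}{5649855} \approx -1.77 \cdot 10^{-7}$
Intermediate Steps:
$O{\left(X,G \right)} = 2 + X$
$a{\left(v \right)} = - \frac{v}{2}$ ($a{\left(v \right)} = v \left(- \frac{1}{2}\right) = - \frac{v}{2}$)
$w{\left(r \right)} = 2 r \left(- \frac{3}{2} + r\right)$ ($w{\left(r \right)} = \left(r - \frac{3}{2}\right) \left(r + r\right) = \left(r - \frac{3}{2}\right) 2 r = \left(- \frac{3}{2} + r\right) 2 r = 2 r \left(- \frac{3}{2} + r\right)$)
$\frac{1}{w{\left(7 \right)} O{\left(6,-12 \right)} \left(-82\right) - 5599343} = \frac{1}{7 \left(-3 + 2 \cdot 7\right) \left(2 + 6\right) \left(-82\right) - 5599343} = \frac{1}{7 \left(-3 + 14\right) 8 \left(-82\right) - 5599343} = \frac{1}{7 \cdot 11 \cdot 8 \left(-82\right) - 5599343} = \frac{1}{77 \cdot 8 \left(-82\right) - 5599343} = \frac{1}{616 \left(-82\right) - 5599343} = \frac{1}{-50512 - 5599343} = \frac{1}{-5649855} = - \frac{1}{5649855}$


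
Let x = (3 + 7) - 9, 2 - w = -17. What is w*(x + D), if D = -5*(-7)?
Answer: 684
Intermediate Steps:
w = 19 (w = 2 - 1*(-17) = 2 + 17 = 19)
D = 35
x = 1 (x = 10 - 9 = 1)
w*(x + D) = 19*(1 + 35) = 19*36 = 684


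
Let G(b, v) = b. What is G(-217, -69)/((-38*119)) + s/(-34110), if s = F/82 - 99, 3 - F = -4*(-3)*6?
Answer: 15332737/301145820 ≈ 0.050915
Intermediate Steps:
F = -69 (F = 3 - (-4*(-3))*6 = 3 - 12*6 = 3 - 1*72 = 3 - 72 = -69)
s = -8187/82 (s = -69/82 - 99 = -8187/82 ≈ -99.841)
G(-217, -69)/((-38*119)) + s/(-34110) = -217/((-38*119)) - 8187/82/(-34110) = -217/(-4522) - 8187/82*(-1/34110) = -217*(-1/4522) + 2729/932340 = 31/646 + 2729/932340 = 15332737/301145820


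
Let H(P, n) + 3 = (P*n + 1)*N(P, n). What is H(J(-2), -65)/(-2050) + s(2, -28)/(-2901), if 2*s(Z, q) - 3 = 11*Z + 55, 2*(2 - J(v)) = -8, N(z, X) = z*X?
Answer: -440184007/5947050 ≈ -74.017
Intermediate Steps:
N(z, X) = X*z
J(v) = 6 (J(v) = 2 - ½*(-8) = 2 + 4 = 6)
s(Z, q) = 29 + 11*Z/2 (s(Z, q) = 3/2 + (11*Z + 55)/2 = 3/2 + (55 + 11*Z)/2 = 3/2 + (55/2 + 11*Z/2) = 29 + 11*Z/2)
H(P, n) = -3 + P*n*(1 + P*n) (H(P, n) = -3 + (P*n + 1)*(n*P) = -3 + (1 + P*n)*(P*n) = -3 + P*n*(1 + P*n))
H(J(-2), -65)/(-2050) + s(2, -28)/(-2901) = (-3 + 6*(-65) + 6²*(-65)²)/(-2050) + (29 + (11/2)*2)/(-2901) = (-3 - 390 + 36*4225)*(-1/2050) + (29 + 11)*(-1/2901) = (-3 - 390 + 152100)*(-1/2050) + 40*(-1/2901) = 151707*(-1/2050) - 40/2901 = -151707/2050 - 40/2901 = -440184007/5947050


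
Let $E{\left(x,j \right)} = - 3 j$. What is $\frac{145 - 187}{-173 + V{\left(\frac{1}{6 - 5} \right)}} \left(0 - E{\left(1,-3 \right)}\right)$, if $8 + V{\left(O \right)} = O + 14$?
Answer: $- \frac{189}{83} \approx -2.2771$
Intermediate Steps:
$V{\left(O \right)} = 6 + O$ ($V{\left(O \right)} = -8 + \left(O + 14\right) = -8 + \left(14 + O\right) = 6 + O$)
$\frac{145 - 187}{-173 + V{\left(\frac{1}{6 - 5} \right)}} \left(0 - E{\left(1,-3 \right)}\right) = \frac{145 - 187}{-173 + \left(6 + \frac{1}{6 - 5}\right)} \left(0 - \left(-3\right) \left(-3\right)\right) = \frac{145 - 187}{-173 + \left(6 + 1^{-1}\right)} \left(0 - 9\right) = - \frac{42}{-173 + \left(6 + 1\right)} \left(0 - 9\right) = - \frac{42}{-173 + 7} \left(-9\right) = - \frac{42}{-166} \left(-9\right) = \left(-42\right) \left(- \frac{1}{166}\right) \left(-9\right) = \frac{21}{83} \left(-9\right) = - \frac{189}{83}$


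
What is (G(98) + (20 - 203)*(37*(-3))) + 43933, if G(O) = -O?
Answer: 64148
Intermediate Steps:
(G(98) + (20 - 203)*(37*(-3))) + 43933 = (-1*98 + (20 - 203)*(37*(-3))) + 43933 = (-98 - 183*(-111)) + 43933 = (-98 + 20313) + 43933 = 20215 + 43933 = 64148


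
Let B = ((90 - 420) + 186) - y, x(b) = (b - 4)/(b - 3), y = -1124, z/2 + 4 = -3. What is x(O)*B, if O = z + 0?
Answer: 17640/17 ≈ 1037.6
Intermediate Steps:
z = -14 (z = -8 + 2*(-3) = -8 - 6 = -14)
O = -14 (O = -14 + 0 = -14)
x(b) = (-4 + b)/(-3 + b)
B = 980 (B = ((90 - 420) + 186) - 1*(-1124) = (-330 + 186) + 1124 = -144 + 1124 = 980)
x(O)*B = ((-4 - 14)/(-3 - 14))*980 = (-18/(-17))*980 = -1/17*(-18)*980 = (18/17)*980 = 17640/17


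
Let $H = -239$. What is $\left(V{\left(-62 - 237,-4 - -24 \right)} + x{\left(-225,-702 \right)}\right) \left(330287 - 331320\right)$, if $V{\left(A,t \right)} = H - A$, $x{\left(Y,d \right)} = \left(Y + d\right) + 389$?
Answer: $493774$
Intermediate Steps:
$x{\left(Y,d \right)} = 389 + Y + d$
$V{\left(A,t \right)} = -239 - A$
$\left(V{\left(-62 - 237,-4 - -24 \right)} + x{\left(-225,-702 \right)}\right) \left(330287 - 331320\right) = \left(\left(-239 - \left(-62 - 237\right)\right) - 538\right) \left(330287 - 331320\right) = \left(\left(-239 - -299\right) - 538\right) \left(-1033\right) = \left(\left(-239 + 299\right) - 538\right) \left(-1033\right) = \left(60 - 538\right) \left(-1033\right) = \left(-478\right) \left(-1033\right) = 493774$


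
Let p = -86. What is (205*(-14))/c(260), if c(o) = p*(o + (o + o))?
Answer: 287/6708 ≈ 0.042785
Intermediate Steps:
c(o) = -258*o (c(o) = -86*(o + (o + o)) = -86*(o + 2*o) = -258*o)
(205*(-14))/c(260) = (205*(-14))/((-258*260)) = -2870/(-67080) = -2870*(-1/67080) = 287/6708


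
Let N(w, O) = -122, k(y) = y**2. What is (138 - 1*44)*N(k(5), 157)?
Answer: -11468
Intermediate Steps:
(138 - 1*44)*N(k(5), 157) = (138 - 1*44)*(-122) = (138 - 44)*(-122) = 94*(-122) = -11468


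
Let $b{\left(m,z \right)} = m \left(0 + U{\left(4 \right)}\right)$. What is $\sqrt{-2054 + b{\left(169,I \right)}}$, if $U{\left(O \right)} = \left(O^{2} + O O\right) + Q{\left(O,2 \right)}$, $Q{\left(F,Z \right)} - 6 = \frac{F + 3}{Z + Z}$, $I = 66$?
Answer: $\frac{\sqrt{18655}}{2} \approx 68.292$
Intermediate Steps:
$Q{\left(F,Z \right)} = 6 + \frac{3 + F}{2 Z}$ ($Q{\left(F,Z \right)} = 6 + \frac{F + 3}{Z + Z} = 6 + \frac{3 + F}{2 Z}$)
$U{\left(O \right)} = \frac{27}{4} + 2 O^{2} + \frac{O}{4}$ ($U{\left(O \right)} = \left(O^{2} + O O\right) + \frac{3 + O + 12 \cdot 2}{2 \cdot 2} = \left(O^{2} + O^{2}\right) + \frac{1}{2} \cdot \frac{1}{2} \left(3 + O + 24\right) = 2 O^{2} + \frac{1}{2} \cdot \frac{1}{2} \left(27 + O\right) = 2 O^{2} + \left(\frac{27}{4} + \frac{O}{4}\right) = \frac{27}{4} + 2 O^{2} + \frac{O}{4}$)
$b{\left(m,z \right)} = \frac{159 m}{4}$ ($b{\left(m,z \right)} = m \left(0 + \left(\frac{27}{4} + 2 \cdot 4^{2} + \frac{1}{4} \cdot 4\right)\right) = m \left(0 + \left(\frac{27}{4} + 2 \cdot 16 + 1\right)\right) = m \left(0 + \left(\frac{27}{4} + 32 + 1\right)\right) = m \left(0 + \frac{159}{4}\right) = m \frac{159}{4} = \frac{159 m}{4}$)
$\sqrt{-2054 + b{\left(169,I \right)}} = \sqrt{-2054 + \frac{159}{4} \cdot 169} = \sqrt{-2054 + \frac{26871}{4}} = \sqrt{\frac{18655}{4}} = \frac{\sqrt{18655}}{2}$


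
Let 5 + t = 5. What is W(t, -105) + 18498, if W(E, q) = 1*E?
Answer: 18498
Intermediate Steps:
t = 0 (t = -5 + 5 = 0)
W(E, q) = E
W(t, -105) + 18498 = 0 + 18498 = 18498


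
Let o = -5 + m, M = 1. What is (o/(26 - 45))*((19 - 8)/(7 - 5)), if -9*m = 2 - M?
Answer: 253/171 ≈ 1.4795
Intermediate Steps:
m = -1/9 (m = -(2 - 1*1)/9 = -(2 - 1)/9 = -1/9*1 = -1/9 ≈ -0.11111)
o = -46/9 (o = -5 - 1/9 = -46/9 ≈ -5.1111)
(o/(26 - 45))*((19 - 8)/(7 - 5)) = (-46/9/(26 - 45))*((19 - 8)/(7 - 5)) = (-46/9/(-19))*(11/2) = (-1/19*(-46/9))*(11*(1/2)) = (46/171)*(11/2) = 253/171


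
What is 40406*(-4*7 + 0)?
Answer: -1131368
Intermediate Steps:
40406*(-4*7 + 0) = 40406*(-28 + 0) = 40406*(-28) = -1131368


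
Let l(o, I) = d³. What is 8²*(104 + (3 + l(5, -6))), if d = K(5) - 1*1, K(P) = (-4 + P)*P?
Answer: 10944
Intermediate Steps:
K(P) = P*(-4 + P)
d = 4 (d = 5*(-4 + 5) - 1*1 = 5*1 - 1 = 5 - 1 = 4)
l(o, I) = 64 (l(o, I) = 4³ = 64)
8²*(104 + (3 + l(5, -6))) = 8²*(104 + (3 + 64)) = 64*(104 + 67) = 64*171 = 10944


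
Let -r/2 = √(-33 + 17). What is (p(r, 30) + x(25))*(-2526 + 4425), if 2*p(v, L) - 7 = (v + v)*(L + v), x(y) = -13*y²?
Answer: -31088529/2 - 455760*I ≈ -1.5544e+7 - 4.5576e+5*I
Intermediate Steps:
r = -8*I (r = -2*√(-33 + 17) = -8*I ≈ -8.0*I)
p(v, L) = 7/2 + v*(L + v) (p(v, L) = 7/2 + ((v + v)*(L + v))/2 = 7/2 + ((2*v)*(L + v))/2 = 7/2 + (2*v*(L + v))/2 = 7/2 + v*(L + v))
(p(r, 30) + x(25))*(-2526 + 4425) = ((7/2 + (-8*I)² + 30*(-8*I)) - 13*25²)*(-2526 + 4425) = ((7/2 - 64 - 240*I) - 13*625)*1899 = ((-121/2 - 240*I) - 8125)*1899 = (-16371/2 - 240*I)*1899 = -31088529/2 - 455760*I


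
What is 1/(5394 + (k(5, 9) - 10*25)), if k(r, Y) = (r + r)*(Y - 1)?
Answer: 1/5224 ≈ 0.00019142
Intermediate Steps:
k(r, Y) = 2*r*(-1 + Y) (k(r, Y) = (2*r)*(-1 + Y) = 2*r*(-1 + Y))
1/(5394 + (k(5, 9) - 10*25)) = 1/(5394 + (2*5*(-1 + 9) - 10*25)) = 1/(5394 + (2*5*8 - 250)) = 1/(5394 + (80 - 250)) = 1/(5394 - 170) = 1/5224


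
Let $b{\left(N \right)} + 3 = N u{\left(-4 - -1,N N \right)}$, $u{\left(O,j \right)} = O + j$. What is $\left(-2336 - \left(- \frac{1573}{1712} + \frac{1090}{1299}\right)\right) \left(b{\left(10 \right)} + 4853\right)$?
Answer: $- \frac{2519490183685}{185324} \approx -1.3595 \cdot 10^{7}$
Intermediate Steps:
$b{\left(N \right)} = -3 + N \left(-3 + N^{2}\right)$ ($b{\left(N \right)} = -3 + N \left(\left(-4 - -1\right) + N N\right) = -3 + N \left(\left(-4 + 1\right) + N^{2}\right) = -3 + N \left(-3 + N^{2}\right)$)
$\left(-2336 - \left(- \frac{1573}{1712} + \frac{1090}{1299}\right)\right) \left(b{\left(10 \right)} + 4853\right) = \left(-2336 - \left(- \frac{1573}{1712} + \frac{1090}{1299}\right)\right) \left(\left(-3 + 10 \left(-3 + 10^{2}\right)\right) + 4853\right) = \left(-2336 - - \frac{177247}{2223888}\right) \left(\left(-3 + 10 \left(-3 + 100\right)\right) + 4853\right) = \left(-2336 + \left(- \frac{1090}{1299} + \frac{1573}{1712}\right)\right) \left(\left(-3 + 10 \cdot 97\right) + 4853\right) = \left(-2336 + \frac{177247}{2223888}\right) \left(\left(-3 + 970\right) + 4853\right) = - \frac{5194825121 \left(967 + 4853\right)}{2223888} = \left(- \frac{5194825121}{2223888}\right) 5820 = - \frac{2519490183685}{185324}$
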